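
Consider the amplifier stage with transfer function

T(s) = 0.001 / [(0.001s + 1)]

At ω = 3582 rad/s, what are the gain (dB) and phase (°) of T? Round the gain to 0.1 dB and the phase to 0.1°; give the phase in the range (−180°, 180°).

-71.4 dB, -74.4°

At ω = 3582 rad/s:
pole (1 + j3582·0.001) = 1 + j3.582 → |·| ≈ 3.719, ∠ ≈ 74.40°
|T| = 0.001 · 1 / (3.719) ≈ 0.00026889
Gain = 20 log₁₀(0.00026889) ≈ -71.41 dB
∠T = (0°) − (74.40°) = -74.40°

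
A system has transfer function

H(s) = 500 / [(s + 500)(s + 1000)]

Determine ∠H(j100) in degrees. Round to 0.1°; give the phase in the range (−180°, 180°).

At s = jω = j100:
pole (s+500): 500 + j100 → |·| = √(500²+100²) = √260000 ≈ 509.9, ∠ = arctan(100/500) ≈ 11.31°
pole (s+1000): 1000 + j100 → |·| = √(1000²+100²) = √1010000 ≈ 1005, ∠ = arctan(100/1000) ≈ 5.71°
∠H = 0.00° − 17.02° = -17.02°

-17.0°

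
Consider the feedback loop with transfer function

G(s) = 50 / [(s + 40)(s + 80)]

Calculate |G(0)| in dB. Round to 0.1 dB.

G(0) = 50 / (40·80) = 0.015625
20 log₁₀(0.015625) ≈ -36.12 dB

-36.1 dB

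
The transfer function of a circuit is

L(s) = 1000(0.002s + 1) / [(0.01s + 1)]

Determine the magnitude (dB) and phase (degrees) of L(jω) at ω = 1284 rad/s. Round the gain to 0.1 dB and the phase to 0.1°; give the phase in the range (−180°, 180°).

46.6 dB, -16.8°

At ω = 1284 rad/s:
zero (1 + j1284·0.002) = 1 + j2.568 → |·| ≈ 2.7558, ∠ ≈ 68.72°
pole (1 + j1284·0.01) = 1 + j12.84 → |·| ≈ 12.879, ∠ ≈ 85.55°
|L| = 1000 · 2.7558 / (12.879) ≈ 213.98
Gain = 20 log₁₀(213.98) ≈ 46.61 dB
∠L = (68.72°) − (85.55°) = -16.83°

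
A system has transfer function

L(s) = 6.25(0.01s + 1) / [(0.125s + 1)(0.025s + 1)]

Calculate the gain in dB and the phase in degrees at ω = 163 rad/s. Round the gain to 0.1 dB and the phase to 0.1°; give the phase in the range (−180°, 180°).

At ω = 163 rad/s:
zero (1 + j163·0.01) = 1 + j1.63 → |·| ≈ 1.9123, ∠ ≈ 58.47°
pole (1 + j163·0.125) = 1 + j20.375 → |·| ≈ 20.4, ∠ ≈ 87.19°
pole (1 + j163·0.025) = 1 + j4.075 → |·| ≈ 4.1959, ∠ ≈ 76.21°
|L| = 6.25 · 1.9123 / (20.4 · 4.1959) ≈ 0.13963
Gain = 20 log₁₀(0.13963) ≈ -17.10 dB
∠L = (58.47°) − (87.19° + 76.21°) = -104.93°

-17.1 dB, -104.9°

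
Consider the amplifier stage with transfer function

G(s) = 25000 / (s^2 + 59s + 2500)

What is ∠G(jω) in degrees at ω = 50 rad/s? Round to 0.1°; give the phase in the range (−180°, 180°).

At s = jω = j50:
quadratic: (j50)² + 59·j50 + 2500 = 0 + j2950 → |·| ≈ 2950, ∠ ≈ 90.00°
∠G = 0.00° − 90.00° = -90.00°

-90.0°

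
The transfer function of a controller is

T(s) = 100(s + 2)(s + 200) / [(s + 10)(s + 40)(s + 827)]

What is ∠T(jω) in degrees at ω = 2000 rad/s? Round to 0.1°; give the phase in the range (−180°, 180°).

At s = jω = j2000:
zero (s+2): 2 + j2000 → |·| = √(2²+2000²) = √4000004 ≈ 2000, ∠ = arctan(2000/2) ≈ 89.94°
zero (s+200): 200 + j2000 → |·| = √(200²+2000²) = √4040000 ≈ 2010, ∠ = arctan(2000/200) ≈ 84.29°
pole (s+10): 10 + j2000 → |·| = √(10²+2000²) = √4000100 ≈ 2000, ∠ = arctan(2000/10) ≈ 89.71°
pole (s+40): 40 + j2000 → |·| = √(40²+2000²) = √4001600 ≈ 2000.4, ∠ = arctan(2000/40) ≈ 88.85°
pole (s+827): 827 + j2000 → |·| = √(827²+2000²) = √4683929 ≈ 2164.2, ∠ = arctan(2000/827) ≈ 67.53°
∠T = 174.23° − 246.09° = -71.86°

-71.9°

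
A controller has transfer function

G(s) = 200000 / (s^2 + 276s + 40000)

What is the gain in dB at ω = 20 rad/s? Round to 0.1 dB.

At s = jω = j20:
quadratic: (j20)² + 276·j20 + 40000 = 39600 + j5520 → |·| ≈ 39983, ∠ ≈ 7.94°
|G| = 200000 / 39983 ≈ 5.0021
Gain = 20 log₁₀(5.0021) ≈ 13.98 dB

14.0 dB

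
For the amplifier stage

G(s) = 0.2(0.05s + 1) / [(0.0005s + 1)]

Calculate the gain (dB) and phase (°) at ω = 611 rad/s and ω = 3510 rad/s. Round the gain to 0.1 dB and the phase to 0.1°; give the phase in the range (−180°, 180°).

ω = 611: 15.3 dB, 71.1°; ω = 3510: 24.8 dB, 29.3°

At ω = 611 rad/s:
zero (1 + j611·0.05) = 1 + j30.55 → |·| ≈ 30.566, ∠ ≈ 88.13°
pole (1 + j611·0.0005) = 1 + j0.3055 → |·| ≈ 1.0456, ∠ ≈ 16.99°
|G| = 0.2 · 30.566 / (1.0456) ≈ 5.8466
Gain = 20 log₁₀(5.8466) ≈ 15.34 dB
∠G = (88.13°) − (16.99°) = 71.14°

At ω = 3510 rad/s:
zero (1 + j3510·0.05) = 1 + j175.5 → |·| ≈ 175.5, ∠ ≈ 89.67°
pole (1 + j3510·0.0005) = 1 + j1.755 → |·| ≈ 2.0199, ∠ ≈ 60.33°
|G| = 0.2 · 175.5 / (2.0199) ≈ 17.377
Gain = 20 log₁₀(17.377) ≈ 24.80 dB
∠G = (89.67°) − (60.33°) = 29.34°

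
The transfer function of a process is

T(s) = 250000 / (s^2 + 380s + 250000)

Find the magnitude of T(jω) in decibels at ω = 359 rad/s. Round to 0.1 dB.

At s = jω = j359:
quadratic: (j359)² + 380·j359 + 250000 = 121119 + j136420 → |·| ≈ 1.8243e+05, ∠ ≈ 48.40°
|T| = 250000 / 1.8243e+05 ≈ 1.3704
Gain = 20 log₁₀(1.3704) ≈ 2.74 dB

2.7 dB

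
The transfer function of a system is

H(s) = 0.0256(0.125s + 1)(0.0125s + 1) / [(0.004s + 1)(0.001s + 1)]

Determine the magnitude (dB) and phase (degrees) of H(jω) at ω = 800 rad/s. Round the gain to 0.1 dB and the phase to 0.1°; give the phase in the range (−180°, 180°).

15.6 dB, 62.4°

At ω = 800 rad/s:
zero (1 + j800·0.125) = 1 + j100 → |·| ≈ 100, ∠ ≈ 89.43°
zero (1 + j800·0.0125) = 1 + j10 → |·| ≈ 10.05, ∠ ≈ 84.29°
pole (1 + j800·0.004) = 1 + j3.2 → |·| ≈ 3.3526, ∠ ≈ 72.65°
pole (1 + j800·0.001) = 1 + j0.8 → |·| ≈ 1.2806, ∠ ≈ 38.66°
|H| = 0.0256 · 100 · 10.05 / (3.3526 · 1.2806) ≈ 5.9925
Gain = 20 log₁₀(5.9925) ≈ 15.55 dB
∠H = (89.43° + 84.29°) − (72.65° + 38.66°) = 62.41°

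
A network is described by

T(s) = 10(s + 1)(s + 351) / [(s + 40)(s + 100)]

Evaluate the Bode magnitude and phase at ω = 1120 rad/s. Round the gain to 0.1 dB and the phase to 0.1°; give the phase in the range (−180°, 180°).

At s = jω = j1120:
zero (s+1): 1 + j1120 → |·| = √(1²+1120²) = √1254401 ≈ 1120, ∠ = arctan(1120/1) ≈ 89.95°
zero (s+351): 351 + j1120 → |·| = √(351²+1120²) = √1377601 ≈ 1173.7, ∠ = arctan(1120/351) ≈ 72.60°
pole (s+40): 40 + j1120 → |·| = √(40²+1120²) = √1256000 ≈ 1120.7, ∠ = arctan(1120/40) ≈ 87.95°
pole (s+100): 100 + j1120 → |·| = √(100²+1120²) = √1264400 ≈ 1124.5, ∠ = arctan(1120/100) ≈ 84.90°
|T| = 10 · 1.3145e+06 / 1.2602e+06 ≈ 10.431
Gain = 20 log₁₀(10.431) ≈ 20.37 dB
∠T = 162.55° − 172.85° = -10.30°

20.4 dB, -10.3°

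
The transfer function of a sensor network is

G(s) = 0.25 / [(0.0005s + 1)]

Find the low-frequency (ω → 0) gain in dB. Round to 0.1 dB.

G(0) = 0.25 · 1 / 1 = 0.25
20 log₁₀(0.25) ≈ -12.04 dB

-12.0 dB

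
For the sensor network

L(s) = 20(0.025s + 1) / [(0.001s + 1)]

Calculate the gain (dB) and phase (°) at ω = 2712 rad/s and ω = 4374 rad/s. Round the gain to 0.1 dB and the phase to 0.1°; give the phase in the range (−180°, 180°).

At ω = 2712 rad/s:
zero (1 + j2712·0.025) = 1 + j67.8 → |·| ≈ 67.807, ∠ ≈ 89.15°
pole (1 + j2712·0.001) = 1 + j2.712 → |·| ≈ 2.8905, ∠ ≈ 69.76°
|L| = 20 · 67.807 / (2.8905) ≈ 469.17
Gain = 20 log₁₀(469.17) ≈ 53.43 dB
∠L = (89.15°) − (69.76°) = 19.39°

At ω = 4374 rad/s:
zero (1 + j4374·0.025) = 1 + j109.35 → |·| ≈ 109.35, ∠ ≈ 89.48°
pole (1 + j4374·0.001) = 1 + j4.374 → |·| ≈ 4.4869, ∠ ≈ 77.12°
|L| = 20 · 109.35 / (4.4869) ≈ 487.42
Gain = 20 log₁₀(487.42) ≈ 53.76 dB
∠L = (89.48°) − (77.12°) = 12.36°

ω = 2712: 53.4 dB, 19.4°; ω = 4374: 53.8 dB, 12.4°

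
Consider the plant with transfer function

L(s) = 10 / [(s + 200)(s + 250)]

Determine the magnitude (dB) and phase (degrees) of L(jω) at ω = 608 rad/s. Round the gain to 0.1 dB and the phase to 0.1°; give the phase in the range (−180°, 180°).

At s = jω = j608:
pole (s+200): 200 + j608 → |·| = √(200²+608²) = √409664 ≈ 640.05, ∠ = arctan(608/200) ≈ 71.79°
pole (s+250): 250 + j608 → |·| = √(250²+608²) = √432164 ≈ 657.39, ∠ = arctan(608/250) ≈ 67.65°
|L| = 10 / 4.2076e+05 ≈ 2.3767e-05
Gain = 20 log₁₀(2.3767e-05) ≈ -92.48 dB
∠L = 0.00° − 139.44° = -139.44°

-92.5 dB, -139.4°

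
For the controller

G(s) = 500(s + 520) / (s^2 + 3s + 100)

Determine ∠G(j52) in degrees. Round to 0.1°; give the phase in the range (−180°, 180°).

-170.9°

At s = jω = j52:
zero (s+520): 520 + j52 → |·| = √(520²+52²) = √273104 ≈ 522.59, ∠ = arctan(52/520) ≈ 5.71°
quadratic: (j52)² + 3·j52 + 100 = -2604 + j156 → |·| ≈ 2608.7, ∠ ≈ 176.57°
∠G = 5.71° − 176.57° = -170.86°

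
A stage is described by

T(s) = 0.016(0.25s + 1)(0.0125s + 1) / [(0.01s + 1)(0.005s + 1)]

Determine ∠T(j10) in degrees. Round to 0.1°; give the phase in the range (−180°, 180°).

At ω = 10 rad/s:
zero (1 + j10·0.25) = 1 + j2.5 → |·| ≈ 2.6926, ∠ ≈ 68.20°
zero (1 + j10·0.0125) = 1 + j0.125 → |·| ≈ 1.0078, ∠ ≈ 7.13°
pole (1 + j10·0.01) = 1 + j0.1 → |·| ≈ 1.005, ∠ ≈ 5.71°
pole (1 + j10·0.005) = 1 + j0.05 → |·| ≈ 1.0012, ∠ ≈ 2.86°
∠T = (68.20° + 7.13°) − (5.71° + 2.86°) = 66.76°

66.8°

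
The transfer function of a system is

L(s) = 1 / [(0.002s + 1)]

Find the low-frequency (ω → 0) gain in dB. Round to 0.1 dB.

L(0) = 1 · 1 / 1 = 1
20 log₁₀(1) ≈ 0.00 dB

0.0 dB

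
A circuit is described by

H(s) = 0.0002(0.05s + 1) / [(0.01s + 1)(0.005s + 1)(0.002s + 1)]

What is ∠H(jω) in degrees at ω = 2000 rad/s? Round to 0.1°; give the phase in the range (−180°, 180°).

At ω = 2000 rad/s:
zero (1 + j2000·0.05) = 1 + j100 → |·| ≈ 100, ∠ ≈ 89.43°
pole (1 + j2000·0.01) = 1 + j20 → |·| ≈ 20.025, ∠ ≈ 87.14°
pole (1 + j2000·0.005) = 1 + j10 → |·| ≈ 10.05, ∠ ≈ 84.29°
pole (1 + j2000·0.002) = 1 + j4 → |·| ≈ 4.1231, ∠ ≈ 75.96°
∠H = (89.43°) − (87.14° + 84.29° + 75.96°) = -157.96°

-158.0°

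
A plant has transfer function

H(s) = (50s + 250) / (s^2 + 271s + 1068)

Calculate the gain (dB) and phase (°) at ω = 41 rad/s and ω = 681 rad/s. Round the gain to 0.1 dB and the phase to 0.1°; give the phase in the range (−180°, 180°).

ω = 41: -14.6 dB, -10.1°; ω = 681: -23.3 dB, -68.7°

Substitute s = j41:
Numerator: 50(j41) + 250 = 250 + j2050
Denominator: (j41)^2 + 271(j41) + 1068 = -613 + j11111
|N| = √(250² + 2050²) ≈ 2065.2, ∠N ≈ 83.05°
|D| = √(613² + 11111²) ≈ 11128, ∠D ≈ 93.16°
|H| = 2065.2 / 11128 ≈ 0.18559
Gain = 20 log₁₀(0.18559) ≈ -14.63 dB
∠H = 83.05° − 93.16° = -10.11°

Substitute s = j681:
Numerator: 50(j681) + 250 = 250 + j34050
Denominator: (j681)^2 + 271(j681) + 1068 = -462693 + j184551
|N| = √(250² + 34050²) ≈ 34051, ∠N ≈ 89.58°
|D| = √(462693² + 184551²) ≈ 4.9814e+05, ∠D ≈ 158.25°
|H| = 34051 / 4.9814e+05 ≈ 0.068356
Gain = 20 log₁₀(0.068356) ≈ -23.30 dB
∠H = 89.58° − 158.25° = -68.67°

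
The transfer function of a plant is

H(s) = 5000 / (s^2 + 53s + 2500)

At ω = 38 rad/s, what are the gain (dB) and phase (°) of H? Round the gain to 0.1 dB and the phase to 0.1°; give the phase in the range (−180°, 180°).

At s = jω = j38:
quadratic: (j38)² + 53·j38 + 2500 = 1056 + j2014 → |·| ≈ 2274.1, ∠ ≈ 62.33°
|H| = 5000 / 2274.1 ≈ 2.1987
Gain = 20 log₁₀(2.1987) ≈ 6.84 dB
∠H = 0.00° − 62.33° = -62.33°

6.8 dB, -62.3°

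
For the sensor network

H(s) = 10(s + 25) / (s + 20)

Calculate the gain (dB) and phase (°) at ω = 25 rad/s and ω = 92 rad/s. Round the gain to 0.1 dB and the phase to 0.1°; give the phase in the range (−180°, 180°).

ω = 25: 20.9 dB, -6.3°; ω = 92: 20.1 dB, -2.9°

At s = jω = j25:
zero (s+25): 25 + j25 → |·| = √(25²+25²) = √1250 ≈ 35.355, ∠ = arctan(25/25) ≈ 45.00°
pole (s+20): 20 + j25 → |·| = √(20²+25²) = √1025 ≈ 32.016, ∠ = arctan(25/20) ≈ 51.34°
|H| = 10 · 35.355 / 32.016 ≈ 11.043
Gain = 20 log₁₀(11.043) ≈ 20.86 dB
∠H = 45.00° − 51.34° = -6.34°

At s = jω = j92:
zero (s+25): 25 + j92 → |·| = √(25²+92²) = √9089 ≈ 95.336, ∠ = arctan(92/25) ≈ 74.80°
pole (s+20): 20 + j92 → |·| = √(20²+92²) = √8864 ≈ 94.149, ∠ = arctan(92/20) ≈ 77.74°
|H| = 10 · 95.336 / 94.149 ≈ 10.126
Gain = 20 log₁₀(10.126) ≈ 20.11 dB
∠H = 74.80° − 77.74° = -2.94°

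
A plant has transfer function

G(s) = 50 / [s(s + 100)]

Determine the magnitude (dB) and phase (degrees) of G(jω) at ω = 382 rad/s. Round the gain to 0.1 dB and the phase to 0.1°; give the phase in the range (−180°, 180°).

At s = jω = j382:
pole (s+100): 100 + j382 → |·| = √(100²+382²) = √155924 ≈ 394.87, ∠ = arctan(382/100) ≈ 75.33°
pole at origin: |s| = 382, ∠ = 90.00° (in denominator)
|G| = 50 / 1.5084e+05 ≈ 0.00033148
Gain = 20 log₁₀(0.00033148) ≈ -69.59 dB
∠G = 0.00° − 165.33° = -165.33°

-69.6 dB, -165.3°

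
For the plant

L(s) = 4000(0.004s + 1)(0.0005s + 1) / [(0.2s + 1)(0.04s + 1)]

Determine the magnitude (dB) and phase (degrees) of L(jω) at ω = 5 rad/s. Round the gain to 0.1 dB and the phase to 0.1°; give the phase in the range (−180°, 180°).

At ω = 5 rad/s:
zero (1 + j5·0.004) = 1 + j0.02 → |·| ≈ 1.0002, ∠ ≈ 1.15°
zero (1 + j5·0.0005) = 1 + j0.0025 → |·| ≈ 1, ∠ ≈ 0.14°
pole (1 + j5·0.2) = 1 + j1 → |·| ≈ 1.4142, ∠ ≈ 45.00°
pole (1 + j5·0.04) = 1 + j0.2 → |·| ≈ 1.0198, ∠ ≈ 11.31°
|L| = 4000 · 1.0002 · 1 / (1.4142 · 1.0198) ≈ 2774.1
Gain = 20 log₁₀(2774.1) ≈ 68.86 dB
∠L = (1.15° + 0.14°) − (45.00° + 11.31°) = -55.02°

68.9 dB, -55.0°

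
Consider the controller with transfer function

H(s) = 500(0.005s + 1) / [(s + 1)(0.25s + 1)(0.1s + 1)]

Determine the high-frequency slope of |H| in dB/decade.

-40 dB/decade

Each pole contributes −20 dB/decade at high frequency; each zero contributes +20 dB/decade.
Net: 1 zero(s) − 3 pole(s) → -40 dB/decade.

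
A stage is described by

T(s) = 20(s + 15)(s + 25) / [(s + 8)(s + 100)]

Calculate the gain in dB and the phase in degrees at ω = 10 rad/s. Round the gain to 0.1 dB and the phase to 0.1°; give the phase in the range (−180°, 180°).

At s = jω = j10:
zero (s+15): 15 + j10 → |·| = √(15²+10²) = √325 ≈ 18.028, ∠ = arctan(10/15) ≈ 33.69°
zero (s+25): 25 + j10 → |·| = √(25²+10²) = √725 ≈ 26.926, ∠ = arctan(10/25) ≈ 21.80°
pole (s+8): 8 + j10 → |·| = √(8²+10²) = √164 ≈ 12.806, ∠ = arctan(10/8) ≈ 51.34°
pole (s+100): 100 + j10 → |·| = √(100²+10²) = √10100 ≈ 100.5, ∠ = arctan(10/100) ≈ 5.71°
|T| = 20 · 485.42 / 1287 ≈ 7.5434
Gain = 20 log₁₀(7.5434) ≈ 17.55 dB
∠T = 55.49° − 57.05° = -1.56°

17.6 dB, -1.6°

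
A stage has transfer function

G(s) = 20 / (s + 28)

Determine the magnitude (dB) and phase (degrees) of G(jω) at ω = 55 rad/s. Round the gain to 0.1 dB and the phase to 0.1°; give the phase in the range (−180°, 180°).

At s = jω = j55:
pole (s+28): 28 + j55 → |·| = √(28²+55²) = √3809 ≈ 61.717, ∠ = arctan(55/28) ≈ 63.02°
|G| = 20 / 61.717 ≈ 0.32406
Gain = 20 log₁₀(0.32406) ≈ -9.79 dB
∠G = 0.00° − 63.02° = -63.02°

-9.8 dB, -63.0°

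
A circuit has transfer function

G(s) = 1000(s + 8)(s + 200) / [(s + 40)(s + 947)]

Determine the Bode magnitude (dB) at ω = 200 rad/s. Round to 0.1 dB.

At s = jω = j200:
zero (s+8): 8 + j200 → |·| = √(8²+200²) = √40064 ≈ 200.16, ∠ = arctan(200/8) ≈ 87.71°
zero (s+200): 200 + j200 → |·| = √(200²+200²) = √80000 ≈ 282.84, ∠ = arctan(200/200) ≈ 45.00°
pole (s+40): 40 + j200 → |·| = √(40²+200²) = √41600 ≈ 203.96, ∠ = arctan(200/40) ≈ 78.69°
pole (s+947): 947 + j200 → |·| = √(947²+200²) = √936809 ≈ 967.89, ∠ = arctan(200/947) ≈ 11.93°
|G| = 1000 · 56613 / 1.9741e+05 ≈ 286.78
Gain = 20 log₁₀(286.78) ≈ 49.15 dB

49.2 dB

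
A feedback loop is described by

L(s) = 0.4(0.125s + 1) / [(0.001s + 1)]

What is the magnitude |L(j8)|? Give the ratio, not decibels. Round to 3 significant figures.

0.566

At ω = 8 rad/s:
zero (1 + j8·0.125) = 1 + j1 → |·| ≈ 1.4142, ∠ ≈ 45.00°
pole (1 + j8·0.001) = 1 + j0.008 → |·| ≈ 1, ∠ ≈ 0.46°
|L| = 0.4 · 1.4142 / (1) ≈ 0.56568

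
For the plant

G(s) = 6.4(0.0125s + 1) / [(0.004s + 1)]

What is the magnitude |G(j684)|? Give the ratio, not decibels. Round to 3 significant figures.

18.9

At ω = 684 rad/s:
zero (1 + j684·0.0125) = 1 + j8.55 → |·| ≈ 8.6083, ∠ ≈ 83.33°
pole (1 + j684·0.004) = 1 + j2.736 → |·| ≈ 2.913, ∠ ≈ 69.92°
|G| = 6.4 · 8.6083 / (2.913) ≈ 18.913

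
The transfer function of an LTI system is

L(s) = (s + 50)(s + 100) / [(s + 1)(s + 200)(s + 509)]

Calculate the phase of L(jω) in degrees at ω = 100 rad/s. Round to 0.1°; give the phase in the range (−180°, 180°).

-18.7°

At s = jω = j100:
zero (s+50): 50 + j100 → |·| = √(50²+100²) = √12500 ≈ 111.8, ∠ = arctan(100/50) ≈ 63.43°
zero (s+100): 100 + j100 → |·| = √(100²+100²) = √20000 ≈ 141.42, ∠ = arctan(100/100) ≈ 45.00°
pole (s+1): 1 + j100 → |·| = √(1²+100²) = √10001 ≈ 100, ∠ = arctan(100/1) ≈ 89.43°
pole (s+200): 200 + j100 → |·| = √(200²+100²) = √50000 ≈ 223.61, ∠ = arctan(100/200) ≈ 26.57°
pole (s+509): 509 + j100 → |·| = √(509²+100²) = √269081 ≈ 518.73, ∠ = arctan(100/509) ≈ 11.11°
∠L = 108.43° − 127.11° = -18.68°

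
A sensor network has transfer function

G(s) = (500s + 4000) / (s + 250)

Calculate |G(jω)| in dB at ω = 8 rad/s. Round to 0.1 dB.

Substitute s = j8:
Numerator: 500(j8) + 4000 = 4000 + j4000
Denominator: (j8) + 250 = 250 + j8
|N| = √(4000² + 4000²) ≈ 5656.9, ∠N ≈ 45.00°
|D| = √(250² + 8²) ≈ 250.13, ∠D ≈ 1.83°
|G| = 5656.9 / 250.13 ≈ 22.616
Gain = 20 log₁₀(22.616) ≈ 27.09 dB

27.1 dB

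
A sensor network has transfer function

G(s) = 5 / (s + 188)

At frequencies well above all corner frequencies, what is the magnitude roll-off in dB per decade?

Each pole contributes −20 dB/decade at high frequency; each zero contributes +20 dB/decade.
Net: 0 zero(s) − 1 pole(s) → -20 dB/decade.

-20 dB/decade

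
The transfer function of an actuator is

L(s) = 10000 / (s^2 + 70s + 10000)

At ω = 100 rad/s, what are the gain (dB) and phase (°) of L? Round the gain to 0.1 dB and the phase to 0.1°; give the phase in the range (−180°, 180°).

At s = jω = j100:
quadratic: (j100)² + 70·j100 + 10000 = 0 + j7000 → |·| ≈ 7000, ∠ ≈ 90.00°
|L| = 10000 / 7000 ≈ 1.4286
Gain = 20 log₁₀(1.4286) ≈ 3.10 dB
∠L = 0.00° − 90.00° = -90.00°

3.1 dB, -90.0°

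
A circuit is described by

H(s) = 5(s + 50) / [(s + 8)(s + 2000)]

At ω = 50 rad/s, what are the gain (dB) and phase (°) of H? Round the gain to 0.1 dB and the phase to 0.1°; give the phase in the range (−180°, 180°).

-49.1 dB, -37.3°

At s = jω = j50:
zero (s+50): 50 + j50 → |·| = √(50²+50²) = √5000 ≈ 70.711, ∠ = arctan(50/50) ≈ 45.00°
pole (s+8): 8 + j50 → |·| = √(8²+50²) = √2564 ≈ 50.636, ∠ = arctan(50/8) ≈ 80.91°
pole (s+2000): 2000 + j50 → |·| = √(2000²+50²) = √4002500 ≈ 2000.6, ∠ = arctan(50/2000) ≈ 1.43°
|H| = 5 · 70.711 / 1.013e+05 ≈ 0.0034902
Gain = 20 log₁₀(0.0034902) ≈ -49.14 dB
∠H = 45.00° − 82.34° = -37.34°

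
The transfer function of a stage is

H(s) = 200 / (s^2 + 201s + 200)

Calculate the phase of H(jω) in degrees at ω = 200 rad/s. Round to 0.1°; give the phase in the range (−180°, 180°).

-134.7°

Substitute s = j200:
Numerator: 200 = 200 + j0
Denominator: (j200)^2 + 201(j200) + 200 = -39800 + j40200
|N| = √(200² + 0²) ≈ 200, ∠N ≈ 0.00°
|D| = √(39800² + 40200²) ≈ 56569, ∠D ≈ 134.71°
∠H = 0.00° − 134.71° = -134.71°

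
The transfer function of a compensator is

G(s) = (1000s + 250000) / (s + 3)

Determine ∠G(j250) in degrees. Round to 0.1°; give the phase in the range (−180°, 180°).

-44.3°

Substitute s = j250:
Numerator: 1000(j250) + 250000 = 250000 + j250000
Denominator: (j250) + 3 = 3 + j250
|N| = √(250000² + 250000²) ≈ 3.5355e+05, ∠N ≈ 45.00°
|D| = √(3² + 250²) ≈ 250.02, ∠D ≈ 89.31°
∠G = 45.00° − 89.31° = -44.31°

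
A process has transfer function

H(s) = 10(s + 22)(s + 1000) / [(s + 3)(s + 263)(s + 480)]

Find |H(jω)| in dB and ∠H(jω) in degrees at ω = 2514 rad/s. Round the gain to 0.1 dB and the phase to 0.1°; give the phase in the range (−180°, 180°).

At s = jω = j2514:
zero (s+22): 22 + j2514 → |·| = √(22²+2514²) = √6320680 ≈ 2514.1, ∠ = arctan(2514/22) ≈ 89.50°
zero (s+1000): 1000 + j2514 → |·| = √(1000²+2514²) = √7320196 ≈ 2705.6, ∠ = arctan(2514/1000) ≈ 68.31°
pole (s+3): 3 + j2514 → |·| = √(3²+2514²) = √6320205 ≈ 2514, ∠ = arctan(2514/3) ≈ 89.93°
pole (s+263): 263 + j2514 → |·| = √(263²+2514²) = √6389365 ≈ 2527.7, ∠ = arctan(2514/263) ≈ 84.03°
pole (s+480): 480 + j2514 → |·| = √(480²+2514²) = √6550596 ≈ 2559.4, ∠ = arctan(2514/480) ≈ 79.19°
|H| = 10 · 6.8021e+06 / 1.6264e+10 ≈ 0.0041823
Gain = 20 log₁₀(0.0041823) ≈ -47.57 dB
∠H = 157.81° − 253.15° = -95.34°

-47.6 dB, -95.3°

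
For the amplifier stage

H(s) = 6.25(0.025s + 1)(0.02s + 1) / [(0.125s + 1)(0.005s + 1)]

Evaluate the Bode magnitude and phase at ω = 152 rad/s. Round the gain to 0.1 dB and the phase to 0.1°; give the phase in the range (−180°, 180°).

At ω = 152 rad/s:
zero (1 + j152·0.025) = 1 + j3.8 → |·| ≈ 3.9294, ∠ ≈ 75.26°
zero (1 + j152·0.02) = 1 + j3.04 → |·| ≈ 3.2002, ∠ ≈ 71.79°
pole (1 + j152·0.125) = 1 + j19 → |·| ≈ 19.026, ∠ ≈ 86.99°
pole (1 + j152·0.005) = 1 + j0.76 → |·| ≈ 1.256, ∠ ≈ 37.23°
|H| = 6.25 · 3.9294 · 3.2002 / (19.026 · 1.256) ≈ 3.2889
Gain = 20 log₁₀(3.2889) ≈ 10.34 dB
∠H = (75.26° + 71.79°) − (86.99° + 37.23°) = 22.83°

10.3 dB, 22.8°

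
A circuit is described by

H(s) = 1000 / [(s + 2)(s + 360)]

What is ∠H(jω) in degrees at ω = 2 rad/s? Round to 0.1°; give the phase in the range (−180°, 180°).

-45.3°

At s = jω = j2:
pole (s+2): 2 + j2 → |·| = √(2²+2²) = √8 ≈ 2.8284, ∠ = arctan(2/2) ≈ 45.00°
pole (s+360): 360 + j2 → |·| = √(360²+2²) = √129604 ≈ 360.01, ∠ = arctan(2/360) ≈ 0.32°
∠H = 0.00° − 45.32° = -45.32°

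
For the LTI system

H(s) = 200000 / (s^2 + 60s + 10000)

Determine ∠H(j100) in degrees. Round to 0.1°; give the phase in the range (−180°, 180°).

-90.0°

At s = jω = j100:
quadratic: (j100)² + 60·j100 + 10000 = 0 + j6000 → |·| ≈ 6000, ∠ ≈ 90.00°
∠H = 0.00° − 90.00° = -90.00°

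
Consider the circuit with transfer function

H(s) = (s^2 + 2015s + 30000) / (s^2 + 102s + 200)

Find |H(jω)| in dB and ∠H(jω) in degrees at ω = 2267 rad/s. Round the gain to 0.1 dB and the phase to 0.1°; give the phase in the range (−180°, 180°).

Substitute s = j2267:
Numerator: (j2267)^2 + 2015(j2267) + 30000 = -5109289 + j4568005
Denominator: (j2267)^2 + 102(j2267) + 200 = -5139089 + j231234
|N| = √(5109289² + 4568005²) ≈ 6.8536e+06, ∠N ≈ 138.20°
|D| = √(5139089² + 231234²) ≈ 5.1443e+06, ∠D ≈ 177.42°
|H| = 6.8536e+06 / 5.1443e+06 ≈ 1.3323
Gain = 20 log₁₀(1.3323) ≈ 2.49 dB
∠H = 138.20° − 177.42° = -39.22°

2.5 dB, -39.2°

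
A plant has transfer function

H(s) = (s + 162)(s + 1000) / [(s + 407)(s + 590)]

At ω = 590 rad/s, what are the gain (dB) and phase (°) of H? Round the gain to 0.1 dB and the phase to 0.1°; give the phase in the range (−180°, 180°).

1.5 dB, 4.8°

At s = jω = j590:
zero (s+162): 162 + j590 → |·| = √(162²+590²) = √374344 ≈ 611.84, ∠ = arctan(590/162) ≈ 74.65°
zero (s+1000): 1000 + j590 → |·| = √(1000²+590²) = √1348100 ≈ 1161.1, ∠ = arctan(590/1000) ≈ 30.54°
pole (s+407): 407 + j590 → |·| = √(407²+590²) = √513749 ≈ 716.76, ∠ = arctan(590/407) ≈ 55.40°
pole (s+590): 590 + j590 → |·| = √(590²+590²) = √696200 ≈ 834.39, ∠ = arctan(590/590) ≈ 45.00°
|H| = 1 · 7.1041e+05 / 5.9806e+05 ≈ 1.1879
Gain = 20 log₁₀(1.1879) ≈ 1.50 dB
∠H = 105.19° − 100.40° = 4.79°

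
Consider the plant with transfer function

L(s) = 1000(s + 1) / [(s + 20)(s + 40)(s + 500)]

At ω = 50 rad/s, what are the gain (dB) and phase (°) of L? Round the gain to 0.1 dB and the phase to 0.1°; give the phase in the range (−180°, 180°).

At s = jω = j50:
zero (s+1): 1 + j50 → |·| = √(1²+50²) = √2501 ≈ 50.01, ∠ = arctan(50/1) ≈ 88.85°
pole (s+20): 20 + j50 → |·| = √(20²+50²) = √2900 ≈ 53.852, ∠ = arctan(50/20) ≈ 68.20°
pole (s+40): 40 + j50 → |·| = √(40²+50²) = √4100 ≈ 64.031, ∠ = arctan(50/40) ≈ 51.34°
pole (s+500): 500 + j50 → |·| = √(500²+50²) = √252500 ≈ 502.49, ∠ = arctan(50/500) ≈ 5.71°
|L| = 1000 · 50.01 / 1.7327e+06 ≈ 0.028862
Gain = 20 log₁₀(0.028862) ≈ -30.79 dB
∠L = 88.85° − 125.25° = -36.40°

-30.8 dB, -36.4°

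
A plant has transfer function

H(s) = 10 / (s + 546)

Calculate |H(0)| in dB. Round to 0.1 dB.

H(0) = 10 / (546) ≈ 0.018315
20 log₁₀(0.018315) ≈ -34.74 dB

-34.7 dB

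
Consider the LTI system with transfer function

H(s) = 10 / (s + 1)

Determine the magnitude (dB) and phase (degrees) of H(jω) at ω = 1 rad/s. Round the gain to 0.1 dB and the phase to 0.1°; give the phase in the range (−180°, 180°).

17.0 dB, -45.0°

At s = jω = j1:
pole (s+1): 1 + j1 → |·| = √(1²+1²) = √2 ≈ 1.4142, ∠ = arctan(1/1) ≈ 45.00°
|H| = 10 / 1.4142 ≈ 7.0711
Gain = 20 log₁₀(7.0711) ≈ 16.99 dB
∠H = 0.00° − 45.00° = -45.00°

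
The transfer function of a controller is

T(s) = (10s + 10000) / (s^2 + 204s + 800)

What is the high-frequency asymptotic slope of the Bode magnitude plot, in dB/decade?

Each pole contributes −20 dB/decade at high frequency; each zero contributes +20 dB/decade.
Net: 1 zero(s) − 2 pole(s) → -20 dB/decade.

-20 dB/decade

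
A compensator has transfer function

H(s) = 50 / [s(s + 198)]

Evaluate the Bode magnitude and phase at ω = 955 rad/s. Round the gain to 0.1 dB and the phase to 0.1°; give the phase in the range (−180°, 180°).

At s = jω = j955:
pole (s+198): 198 + j955 → |·| = √(198²+955²) = √951229 ≈ 975.31, ∠ = arctan(955/198) ≈ 78.29°
pole at origin: |s| = 955, ∠ = 90.00° (in denominator)
|H| = 50 / 9.3142e+05 ≈ 5.3681e-05
Gain = 20 log₁₀(5.3681e-05) ≈ -85.40 dB
∠H = 0.00° − 168.29° = -168.29°

-85.4 dB, -168.3°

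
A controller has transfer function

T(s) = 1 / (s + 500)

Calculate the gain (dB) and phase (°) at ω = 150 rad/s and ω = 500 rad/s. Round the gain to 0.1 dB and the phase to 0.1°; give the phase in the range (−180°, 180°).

ω = 150: -54.4 dB, -16.7°; ω = 500: -57.0 dB, -45.0°

Substitute s = j150:
Numerator: 1 = 1 + j0
Denominator: (j150) + 500 = 500 + j150
|N| = √(1² + 0²) ≈ 1, ∠N ≈ 0.00°
|D| = √(500² + 150²) ≈ 522.02, ∠D ≈ 16.70°
|T| = 1 / 522.02 ≈ 0.0019156
Gain = 20 log₁₀(0.0019156) ≈ -54.35 dB
∠T = 0.00° − 16.70° = -16.70°

Substitute s = j500:
Numerator: 1 = 1 + j0
Denominator: (j500) + 500 = 500 + j500
|N| = √(1² + 0²) ≈ 1, ∠N ≈ 0.00°
|D| = √(500² + 500²) ≈ 707.11, ∠D ≈ 45.00°
|T| = 1 / 707.11 ≈ 0.0014142
Gain = 20 log₁₀(0.0014142) ≈ -56.99 dB
∠T = 0.00° − 45.00° = -45.00°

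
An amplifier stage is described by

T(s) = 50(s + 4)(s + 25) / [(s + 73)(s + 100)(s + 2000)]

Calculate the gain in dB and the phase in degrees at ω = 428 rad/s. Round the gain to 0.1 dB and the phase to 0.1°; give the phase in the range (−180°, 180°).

At s = jω = j428:
zero (s+4): 4 + j428 → |·| = √(4²+428²) = √183200 ≈ 428.02, ∠ = arctan(428/4) ≈ 89.46°
zero (s+25): 25 + j428 → |·| = √(25²+428²) = √183809 ≈ 428.73, ∠ = arctan(428/25) ≈ 86.66°
pole (s+73): 73 + j428 → |·| = √(73²+428²) = √188513 ≈ 434.18, ∠ = arctan(428/73) ≈ 80.32°
pole (s+100): 100 + j428 → |·| = √(100²+428²) = √193184 ≈ 439.53, ∠ = arctan(428/100) ≈ 76.85°
pole (s+2000): 2000 + j428 → |·| = √(2000²+428²) = √4183184 ≈ 2045.3, ∠ = arctan(428/2000) ≈ 12.08°
|T| = 50 · 1.8351e+05 / 3.9032e+08 ≈ 0.023508
Gain = 20 log₁₀(0.023508) ≈ -32.58 dB
∠T = 176.12° − 169.25° = 6.87°

-32.6 dB, 6.9°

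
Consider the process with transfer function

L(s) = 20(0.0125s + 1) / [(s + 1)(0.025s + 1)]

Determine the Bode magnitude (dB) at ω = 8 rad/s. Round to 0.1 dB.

7.8 dB

At ω = 8 rad/s:
zero (1 + j8·0.0125) = 1 + j0.1 → |·| ≈ 1.005, ∠ ≈ 5.71°
pole (1 + j8·1) = 1 + j8 → |·| ≈ 8.0623, ∠ ≈ 82.87°
pole (1 + j8·0.025) = 1 + j0.2 → |·| ≈ 1.0198, ∠ ≈ 11.31°
|L| = 20 · 1.005 / (8.0623 · 1.0198) ≈ 2.4447
Gain = 20 log₁₀(2.4447) ≈ 7.76 dB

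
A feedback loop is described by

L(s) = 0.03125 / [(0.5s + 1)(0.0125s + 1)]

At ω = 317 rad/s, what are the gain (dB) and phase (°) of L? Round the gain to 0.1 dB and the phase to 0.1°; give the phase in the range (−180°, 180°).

At ω = 317 rad/s:
pole (1 + j317·0.5) = 1 + j158.5 → |·| ≈ 158.5, ∠ ≈ 89.64°
pole (1 + j317·0.0125) = 1 + j3.9625 → |·| ≈ 4.0867, ∠ ≈ 75.84°
|L| = 0.03125 · 1 / (158.5 · 4.0867) ≈ 4.8245e-05
Gain = 20 log₁₀(4.8245e-05) ≈ -86.33 dB
∠L = (0°) − (89.64° + 75.84°) = -165.48°

-86.3 dB, -165.5°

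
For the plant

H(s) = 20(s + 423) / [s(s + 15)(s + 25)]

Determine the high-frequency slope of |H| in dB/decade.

Each pole contributes −20 dB/decade at high frequency; each zero contributes +20 dB/decade.
Net: 1 zero(s) − 3 pole(s) → -40 dB/decade.

-40 dB/decade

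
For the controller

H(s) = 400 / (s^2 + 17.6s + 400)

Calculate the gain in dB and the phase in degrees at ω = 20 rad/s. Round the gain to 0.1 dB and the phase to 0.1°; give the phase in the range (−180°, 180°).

At s = jω = j20:
quadratic: (j20)² + 17.6·j20 + 400 = 0 + j352 → |·| ≈ 352, ∠ ≈ 90.00°
|H| = 400 / 352 ≈ 1.1364
Gain = 20 log₁₀(1.1364) ≈ 1.11 dB
∠H = 0.00° − 90.00° = -90.00°

1.1 dB, -90.0°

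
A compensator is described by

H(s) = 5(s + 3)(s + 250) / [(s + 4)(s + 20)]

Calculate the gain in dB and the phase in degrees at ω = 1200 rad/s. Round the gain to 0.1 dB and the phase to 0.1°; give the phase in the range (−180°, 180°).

At s = jω = j1200:
zero (s+3): 3 + j1200 → |·| = √(3²+1200²) = √1440009 ≈ 1200, ∠ = arctan(1200/3) ≈ 89.86°
zero (s+250): 250 + j1200 → |·| = √(250²+1200²) = √1502500 ≈ 1225.8, ∠ = arctan(1200/250) ≈ 78.23°
pole (s+4): 4 + j1200 → |·| = √(4²+1200²) = √1440016 ≈ 1200, ∠ = arctan(1200/4) ≈ 89.81°
pole (s+20): 20 + j1200 → |·| = √(20²+1200²) = √1440400 ≈ 1200.2, ∠ = arctan(1200/20) ≈ 89.05°
|H| = 5 · 1.471e+06 / 1.4402e+06 ≈ 5.1069
Gain = 20 log₁₀(5.1069) ≈ 14.16 dB
∠H = 168.09° − 178.86° = -10.77°

14.2 dB, -10.8°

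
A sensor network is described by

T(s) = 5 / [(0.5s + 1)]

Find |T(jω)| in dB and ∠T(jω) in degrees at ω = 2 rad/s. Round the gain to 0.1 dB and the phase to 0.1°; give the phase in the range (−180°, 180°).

11.0 dB, -45.0°

At ω = 2 rad/s:
pole (1 + j2·0.5) = 1 + j1 → |·| ≈ 1.4142, ∠ ≈ 45.00°
|T| = 5 · 1 / (1.4142) ≈ 3.5356
Gain = 20 log₁₀(3.5356) ≈ 10.97 dB
∠T = (0°) − (45.00°) = -45.00°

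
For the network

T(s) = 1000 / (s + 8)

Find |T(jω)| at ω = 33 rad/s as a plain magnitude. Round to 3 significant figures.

29.5

Substitute s = j33:
Numerator: 1000 = 1000 + j0
Denominator: (j33) + 8 = 8 + j33
|N| = √(1000² + 0²) ≈ 1000, ∠N ≈ 0.00°
|D| = √(8² + 33²) ≈ 33.956, ∠D ≈ 76.37°
|T| = 1000 / 33.956 ≈ 29.45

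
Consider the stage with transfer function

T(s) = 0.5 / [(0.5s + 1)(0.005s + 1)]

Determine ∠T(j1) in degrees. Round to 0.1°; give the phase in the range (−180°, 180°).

-26.9°

At ω = 1 rad/s:
pole (1 + j1·0.5) = 1 + j0.5 → |·| ≈ 1.118, ∠ ≈ 26.57°
pole (1 + j1·0.005) = 1 + j0.005 → |·| ≈ 1, ∠ ≈ 0.29°
∠T = (0°) − (26.57° + 0.29°) = -26.86°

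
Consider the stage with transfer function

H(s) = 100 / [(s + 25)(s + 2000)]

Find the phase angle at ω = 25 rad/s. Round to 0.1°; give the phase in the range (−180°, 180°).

-45.7°

At s = jω = j25:
pole (s+25): 25 + j25 → |·| = √(25²+25²) = √1250 ≈ 35.355, ∠ = arctan(25/25) ≈ 45.00°
pole (s+2000): 2000 + j25 → |·| = √(2000²+25²) = √4000625 ≈ 2000.2, ∠ = arctan(25/2000) ≈ 0.72°
∠H = 0.00° − 45.72° = -45.72°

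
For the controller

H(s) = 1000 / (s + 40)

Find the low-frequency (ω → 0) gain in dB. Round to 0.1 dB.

28.0 dB

H(0) = 1000 / 40 = 25
20 log₁₀(25) ≈ 27.96 dB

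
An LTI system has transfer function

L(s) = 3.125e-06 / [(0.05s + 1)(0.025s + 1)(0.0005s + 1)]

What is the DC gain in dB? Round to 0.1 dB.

L(0) = 3.125e-06 · 1 / 1 = 3.125e-06
20 log₁₀(3.125e-06) ≈ -110.10 dB

-110.1 dB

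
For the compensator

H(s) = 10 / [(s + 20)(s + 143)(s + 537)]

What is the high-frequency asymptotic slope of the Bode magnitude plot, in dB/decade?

Each pole contributes −20 dB/decade at high frequency; each zero contributes +20 dB/decade.
Net: 0 zero(s) − 3 pole(s) → -60 dB/decade.

-60 dB/decade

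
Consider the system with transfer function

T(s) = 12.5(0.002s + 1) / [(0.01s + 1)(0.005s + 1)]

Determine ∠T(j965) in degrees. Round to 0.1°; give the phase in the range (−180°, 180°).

-99.8°

At ω = 965 rad/s:
zero (1 + j965·0.002) = 1 + j1.93 → |·| ≈ 2.1737, ∠ ≈ 62.61°
pole (1 + j965·0.01) = 1 + j9.65 → |·| ≈ 9.7017, ∠ ≈ 84.08°
pole (1 + j965·0.005) = 1 + j4.825 → |·| ≈ 4.9275, ∠ ≈ 78.29°
∠T = (62.61°) − (84.08° + 78.29°) = -99.76°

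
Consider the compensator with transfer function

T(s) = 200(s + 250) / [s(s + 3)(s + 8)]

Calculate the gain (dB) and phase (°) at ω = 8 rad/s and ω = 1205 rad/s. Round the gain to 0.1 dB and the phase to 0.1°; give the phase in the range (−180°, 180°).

At s = jω = j8:
zero (s+250): 250 + j8 → |·| = √(250²+8²) = √62564 ≈ 250.13, ∠ = arctan(8/250) ≈ 1.83°
pole (s+3): 3 + j8 → |·| = √(3²+8²) = √73 ≈ 8.544, ∠ = arctan(8/3) ≈ 69.44°
pole (s+8): 8 + j8 → |·| = √(8²+8²) = √128 ≈ 11.314, ∠ = arctan(8/8) ≈ 45.00°
pole at origin: |s| = 8, ∠ = 90.00° (in denominator)
|T| = 200 · 250.13 / 773.33 ≈ 64.689
Gain = 20 log₁₀(64.689) ≈ 36.22 dB
∠T = 1.83° − 204.44° = -202.61° ≡ 157.39° (principal value)

At s = jω = j1205:
zero (s+250): 250 + j1205 → |·| = √(250²+1205²) = √1514525 ≈ 1230.7, ∠ = arctan(1205/250) ≈ 78.28°
pole (s+3): 3 + j1205 → |·| = √(3²+1205²) = √1452034 ≈ 1205, ∠ = arctan(1205/3) ≈ 89.86°
pole (s+8): 8 + j1205 → |·| = √(8²+1205²) = √1452089 ≈ 1205, ∠ = arctan(1205/8) ≈ 89.62°
pole at origin: |s| = 1205, ∠ = 90.00° (in denominator)
|T| = 200 · 1230.7 / 1.7497e+09 ≈ 0.00014068
Gain = 20 log₁₀(0.00014068) ≈ -77.04 dB
∠T = 78.28° − 269.48° = -191.20° ≡ 168.80° (principal value)

ω = 8: 36.2 dB, 157.4°; ω = 1205: -77.0 dB, 168.8°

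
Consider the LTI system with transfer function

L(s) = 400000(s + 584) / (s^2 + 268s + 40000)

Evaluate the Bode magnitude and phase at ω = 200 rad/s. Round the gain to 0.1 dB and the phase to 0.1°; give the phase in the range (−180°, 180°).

73.3 dB, -71.1°

At s = jω = j200:
zero (s+584): 584 + j200 → |·| = √(584²+200²) = √381056 ≈ 617.3, ∠ = arctan(200/584) ≈ 18.90°
quadratic: (j200)² + 268·j200 + 40000 = 0 + j53600 → |·| ≈ 53600, ∠ ≈ 90.00°
|L| = 400000 · 617.3 / 53600 ≈ 4606.7
Gain = 20 log₁₀(4606.7) ≈ 73.27 dB
∠L = 18.90° − 90.00° = -71.10°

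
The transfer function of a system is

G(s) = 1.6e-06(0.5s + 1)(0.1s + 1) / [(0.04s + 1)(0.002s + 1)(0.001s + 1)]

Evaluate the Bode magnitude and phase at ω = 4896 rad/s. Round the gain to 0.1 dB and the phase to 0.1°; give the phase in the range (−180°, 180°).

-74.0 dB, -72.5°

At ω = 4896 rad/s:
zero (1 + j4896·0.5) = 1 + j2448 → |·| ≈ 2448, ∠ ≈ 89.98°
zero (1 + j4896·0.1) = 1 + j489.6 → |·| ≈ 489.6, ∠ ≈ 89.88°
pole (1 + j4896·0.04) = 1 + j195.84 → |·| ≈ 195.84, ∠ ≈ 89.71°
pole (1 + j4896·0.002) = 1 + j9.792 → |·| ≈ 9.8429, ∠ ≈ 84.17°
pole (1 + j4896·0.001) = 1 + j4.896 → |·| ≈ 4.9971, ∠ ≈ 78.46°
|G| = 1.6e-06 · 2448 · 489.6 / (195.84 · 9.8429 · 4.9971) ≈ 0.00019908
Gain = 20 log₁₀(0.00019908) ≈ -74.02 dB
∠G = (89.98° + 89.88°) − (89.71° + 84.17° + 78.46°) = -72.48°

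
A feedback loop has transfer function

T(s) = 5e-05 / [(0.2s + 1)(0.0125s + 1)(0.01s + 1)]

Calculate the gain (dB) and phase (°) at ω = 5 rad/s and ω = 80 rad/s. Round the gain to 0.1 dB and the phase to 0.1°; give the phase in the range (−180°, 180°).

At ω = 5 rad/s:
pole (1 + j5·0.2) = 1 + j1 → |·| ≈ 1.4142, ∠ ≈ 45.00°
pole (1 + j5·0.0125) = 1 + j0.0625 → |·| ≈ 1.002, ∠ ≈ 3.58°
pole (1 + j5·0.01) = 1 + j0.05 → |·| ≈ 1.0012, ∠ ≈ 2.86°
|T| = 5e-05 · 1 / (1.4142 · 1.002 · 1.0012) ≈ 3.5243e-05
Gain = 20 log₁₀(3.5243e-05) ≈ -89.06 dB
∠T = (0°) − (45.00° + 3.58° + 2.86°) = -51.44°

At ω = 80 rad/s:
pole (1 + j80·0.2) = 1 + j16 → |·| ≈ 16.031, ∠ ≈ 86.42°
pole (1 + j80·0.0125) = 1 + j1 → |·| ≈ 1.4142, ∠ ≈ 45.00°
pole (1 + j80·0.01) = 1 + j0.8 → |·| ≈ 1.2806, ∠ ≈ 38.66°
|T| = 5e-05 · 1 / (16.031 · 1.4142 · 1.2806) ≈ 1.7222e-06
Gain = 20 log₁₀(1.7222e-06) ≈ -115.28 dB
∠T = (0°) − (86.42° + 45.00° + 38.66°) = -170.08°

ω = 5: -89.1 dB, -51.4°; ω = 80: -115.3 dB, -170.1°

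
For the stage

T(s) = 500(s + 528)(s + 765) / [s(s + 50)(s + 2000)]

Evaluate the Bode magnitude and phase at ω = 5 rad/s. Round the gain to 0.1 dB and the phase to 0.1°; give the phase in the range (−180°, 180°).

52.1 dB, -94.9°

At s = jω = j5:
zero (s+528): 528 + j5 → |·| = √(528²+5²) = √278809 ≈ 528.02, ∠ = arctan(5/528) ≈ 0.54°
zero (s+765): 765 + j5 → |·| = √(765²+5²) = √585250 ≈ 765.02, ∠ = arctan(5/765) ≈ 0.37°
pole (s+50): 50 + j5 → |·| = √(50²+5²) = √2525 ≈ 50.249, ∠ = arctan(5/50) ≈ 5.71°
pole (s+2000): 2000 + j5 → |·| = √(2000²+5²) = √4000025 ≈ 2000, ∠ = arctan(5/2000) ≈ 0.14°
pole at origin: |s| = 5, ∠ = 90.00° (in denominator)
|T| = 500 · 4.0395e+05 / 5.0249e+05 ≈ 401.95
Gain = 20 log₁₀(401.95) ≈ 52.08 dB
∠T = 0.91° − 95.85° = -94.94°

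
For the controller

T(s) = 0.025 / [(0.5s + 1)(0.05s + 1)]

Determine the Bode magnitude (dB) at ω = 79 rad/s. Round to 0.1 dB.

-76.2 dB

At ω = 79 rad/s:
pole (1 + j79·0.5) = 1 + j39.5 → |·| ≈ 39.513, ∠ ≈ 88.55°
pole (1 + j79·0.05) = 1 + j3.95 → |·| ≈ 4.0746, ∠ ≈ 75.79°
|T| = 0.025 · 1 / (39.513 · 4.0746) ≈ 0.00015528
Gain = 20 log₁₀(0.00015528) ≈ -76.18 dB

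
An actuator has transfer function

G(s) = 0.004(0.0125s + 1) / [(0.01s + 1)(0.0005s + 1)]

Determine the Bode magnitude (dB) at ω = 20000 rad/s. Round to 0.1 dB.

-66.1 dB

At ω = 20000 rad/s:
zero (1 + j20000·0.0125) = 1 + j250 → |·| ≈ 250, ∠ ≈ 89.77°
pole (1 + j20000·0.01) = 1 + j200 → |·| ≈ 200, ∠ ≈ 89.71°
pole (1 + j20000·0.0005) = 1 + j10 → |·| ≈ 10.05, ∠ ≈ 84.29°
|G| = 0.004 · 250 / (200 · 10.05) ≈ 0.00049751
Gain = 20 log₁₀(0.00049751) ≈ -66.06 dB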